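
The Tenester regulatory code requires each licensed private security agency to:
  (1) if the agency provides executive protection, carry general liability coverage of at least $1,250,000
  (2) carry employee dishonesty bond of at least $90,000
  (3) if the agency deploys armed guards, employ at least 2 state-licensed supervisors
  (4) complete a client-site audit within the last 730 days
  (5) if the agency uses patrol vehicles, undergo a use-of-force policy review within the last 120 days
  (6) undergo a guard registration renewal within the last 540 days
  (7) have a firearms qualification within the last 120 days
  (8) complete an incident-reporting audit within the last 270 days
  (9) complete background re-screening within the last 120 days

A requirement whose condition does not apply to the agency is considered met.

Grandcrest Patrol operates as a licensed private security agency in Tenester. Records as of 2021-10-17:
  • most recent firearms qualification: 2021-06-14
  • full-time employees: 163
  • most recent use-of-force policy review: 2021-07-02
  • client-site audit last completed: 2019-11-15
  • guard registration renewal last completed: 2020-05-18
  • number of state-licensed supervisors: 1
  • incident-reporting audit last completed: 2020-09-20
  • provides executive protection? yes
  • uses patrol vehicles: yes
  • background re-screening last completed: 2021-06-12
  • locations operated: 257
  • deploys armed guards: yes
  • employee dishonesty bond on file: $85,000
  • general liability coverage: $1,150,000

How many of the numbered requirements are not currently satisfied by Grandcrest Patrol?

6

1. condition 'provides executive protection' holds; general liability coverage $1,150,000 < $1,250,000 → not met
2. employee dishonesty bond $85,000 < $90,000 → not met
3. condition 'deploys armed guards' holds; state-licensed supervisors 1 < 2 → not met
4. client-site audit 702 days ago vs limit 730 → met
5. condition 'uses patrol vehicles' holds; use-of-force policy review 107 days ago vs limit 120 → met
6. guard registration renewal 517 days ago vs limit 540 → met
7. firearms qualification 125 days ago vs limit 120 → not met
8. incident-reporting audit 392 days ago vs limit 270 → not met
9. background re-screening 127 days ago vs limit 120 → not met
Not met: 6 of 9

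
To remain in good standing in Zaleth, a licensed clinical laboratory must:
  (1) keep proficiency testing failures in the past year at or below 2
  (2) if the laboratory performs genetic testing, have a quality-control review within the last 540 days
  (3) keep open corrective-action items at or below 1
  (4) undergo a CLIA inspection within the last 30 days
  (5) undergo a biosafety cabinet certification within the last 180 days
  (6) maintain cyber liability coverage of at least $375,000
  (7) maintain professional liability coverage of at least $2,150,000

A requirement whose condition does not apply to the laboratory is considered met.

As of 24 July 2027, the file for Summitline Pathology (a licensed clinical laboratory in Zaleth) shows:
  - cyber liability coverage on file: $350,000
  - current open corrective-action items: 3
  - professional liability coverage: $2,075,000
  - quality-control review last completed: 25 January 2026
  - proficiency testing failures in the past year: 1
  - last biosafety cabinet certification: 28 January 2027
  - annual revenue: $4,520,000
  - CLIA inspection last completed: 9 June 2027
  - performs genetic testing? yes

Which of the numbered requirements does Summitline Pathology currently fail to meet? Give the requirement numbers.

2, 3, 4, 6, 7

1. proficiency testing failures in the past year 1 ≤ 2 → met
2. condition 'performs genetic testing' holds; quality-control review 545 days ago vs limit 540 → not met
3. open corrective-action items 3 > 1 → not met
4. CLIA inspection 45 days ago vs limit 30 → not met
5. biosafety cabinet certification 177 days ago vs limit 180 → met
6. cyber liability coverage $350,000 < $375,000 → not met
7. professional liability coverage $2,075,000 < $2,150,000 → not met
Not met: 2, 3, 4, 6, 7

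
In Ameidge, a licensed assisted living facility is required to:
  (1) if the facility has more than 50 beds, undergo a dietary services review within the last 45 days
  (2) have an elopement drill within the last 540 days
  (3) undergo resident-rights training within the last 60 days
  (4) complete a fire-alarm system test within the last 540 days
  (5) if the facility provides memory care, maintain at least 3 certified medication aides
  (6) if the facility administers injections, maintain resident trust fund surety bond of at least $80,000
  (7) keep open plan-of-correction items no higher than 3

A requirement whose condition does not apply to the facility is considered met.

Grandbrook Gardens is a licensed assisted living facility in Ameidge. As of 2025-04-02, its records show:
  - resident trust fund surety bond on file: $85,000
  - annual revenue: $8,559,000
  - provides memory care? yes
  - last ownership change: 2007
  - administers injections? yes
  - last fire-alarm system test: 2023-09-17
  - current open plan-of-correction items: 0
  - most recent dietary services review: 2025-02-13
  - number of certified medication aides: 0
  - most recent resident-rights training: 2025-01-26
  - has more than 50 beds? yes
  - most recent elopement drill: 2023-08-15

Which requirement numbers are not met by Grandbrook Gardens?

1, 2, 3, 4, 5

1. condition 'has more than 50 beds' holds; dietary services review 48 days ago vs limit 45 → not met
2. elopement drill 596 days ago vs limit 540 → not met
3. resident-rights training 66 days ago vs limit 60 → not met
4. fire-alarm system test 563 days ago vs limit 540 → not met
5. condition 'provides memory care' holds; certified medication aides 0 < 3 → not met
6. condition 'administers injections' holds; resident trust fund surety bond $85,000 ≥ $80,000 → met
7. open plan-of-correction items 0 ≤ 3 → met
Not met: 1, 2, 3, 4, 5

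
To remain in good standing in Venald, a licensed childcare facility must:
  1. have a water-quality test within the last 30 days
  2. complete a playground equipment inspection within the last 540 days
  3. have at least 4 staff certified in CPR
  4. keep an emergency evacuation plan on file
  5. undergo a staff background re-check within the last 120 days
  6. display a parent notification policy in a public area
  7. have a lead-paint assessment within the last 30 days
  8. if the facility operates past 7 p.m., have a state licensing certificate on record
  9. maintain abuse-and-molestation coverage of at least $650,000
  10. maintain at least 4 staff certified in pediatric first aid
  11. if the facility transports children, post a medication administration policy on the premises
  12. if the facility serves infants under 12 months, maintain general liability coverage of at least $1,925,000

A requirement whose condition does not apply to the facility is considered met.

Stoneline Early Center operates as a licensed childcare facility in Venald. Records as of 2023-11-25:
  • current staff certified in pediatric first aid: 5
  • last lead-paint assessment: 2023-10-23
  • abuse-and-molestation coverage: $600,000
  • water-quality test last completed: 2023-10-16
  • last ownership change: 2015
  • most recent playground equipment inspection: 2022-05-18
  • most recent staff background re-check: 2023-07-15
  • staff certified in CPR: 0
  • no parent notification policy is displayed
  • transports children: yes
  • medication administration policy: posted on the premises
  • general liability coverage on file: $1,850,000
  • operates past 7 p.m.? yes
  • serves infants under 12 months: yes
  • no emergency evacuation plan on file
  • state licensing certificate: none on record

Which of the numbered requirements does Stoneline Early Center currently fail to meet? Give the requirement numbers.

1, 2, 3, 4, 5, 6, 7, 8, 9, 12

1. water-quality test 40 days ago vs limit 30 → not met
2. playground equipment inspection 556 days ago vs limit 540 → not met
3. staff certified in CPR 0 < 4 → not met
4. emergency evacuation plan absent → not met
5. staff background re-check 133 days ago vs limit 120 → not met
6. parent notification policy absent → not met
7. lead-paint assessment 33 days ago vs limit 30 → not met
8. condition 'operates past 7 p.m.' holds; state licensing certificate absent → not met
9. abuse-and-molestation coverage $600,000 < $650,000 → not met
10. staff certified in pediatric first aid 5 ≥ 4 → met
11. condition 'transports children' holds; medication administration policy present → met
12. condition 'serves infants under 12 months' holds; general liability coverage $1,850,000 < $1,925,000 → not met
Not met: 1, 2, 3, 4, 5, 6, 7, 8, 9, 12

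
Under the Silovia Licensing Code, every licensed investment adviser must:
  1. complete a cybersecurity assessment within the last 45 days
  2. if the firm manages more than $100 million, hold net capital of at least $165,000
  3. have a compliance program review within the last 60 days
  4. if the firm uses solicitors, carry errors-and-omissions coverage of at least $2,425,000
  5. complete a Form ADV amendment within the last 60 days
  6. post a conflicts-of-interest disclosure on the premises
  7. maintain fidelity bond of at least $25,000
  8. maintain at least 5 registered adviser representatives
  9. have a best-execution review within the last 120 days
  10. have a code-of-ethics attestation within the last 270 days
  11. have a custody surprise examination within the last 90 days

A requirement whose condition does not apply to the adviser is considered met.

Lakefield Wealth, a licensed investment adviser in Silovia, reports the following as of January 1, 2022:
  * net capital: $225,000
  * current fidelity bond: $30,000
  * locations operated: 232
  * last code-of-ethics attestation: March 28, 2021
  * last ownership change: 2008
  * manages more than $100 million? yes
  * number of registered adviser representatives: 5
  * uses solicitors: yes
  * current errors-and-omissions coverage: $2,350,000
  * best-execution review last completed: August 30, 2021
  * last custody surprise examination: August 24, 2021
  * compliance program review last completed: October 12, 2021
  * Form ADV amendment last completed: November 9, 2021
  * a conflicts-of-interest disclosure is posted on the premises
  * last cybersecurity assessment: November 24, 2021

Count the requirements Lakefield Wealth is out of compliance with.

5

1. cybersecurity assessment 38 days ago vs limit 45 → met
2. condition 'manages more than $100 million' holds; net capital $225,000 ≥ $165,000 → met
3. compliance program review 81 days ago vs limit 60 → not met
4. condition 'uses solicitors' holds; errors-and-omissions coverage $2,350,000 < $2,425,000 → not met
5. Form ADV amendment 53 days ago vs limit 60 → met
6. conflicts-of-interest disclosure present → met
7. fidelity bond $30,000 ≥ $25,000 → met
8. registered adviser representatives 5 ≥ 5 → met
9. best-execution review 124 days ago vs limit 120 → not met
10. code-of-ethics attestation 279 days ago vs limit 270 → not met
11. custody surprise examination 130 days ago vs limit 90 → not met
Not met: 5 of 11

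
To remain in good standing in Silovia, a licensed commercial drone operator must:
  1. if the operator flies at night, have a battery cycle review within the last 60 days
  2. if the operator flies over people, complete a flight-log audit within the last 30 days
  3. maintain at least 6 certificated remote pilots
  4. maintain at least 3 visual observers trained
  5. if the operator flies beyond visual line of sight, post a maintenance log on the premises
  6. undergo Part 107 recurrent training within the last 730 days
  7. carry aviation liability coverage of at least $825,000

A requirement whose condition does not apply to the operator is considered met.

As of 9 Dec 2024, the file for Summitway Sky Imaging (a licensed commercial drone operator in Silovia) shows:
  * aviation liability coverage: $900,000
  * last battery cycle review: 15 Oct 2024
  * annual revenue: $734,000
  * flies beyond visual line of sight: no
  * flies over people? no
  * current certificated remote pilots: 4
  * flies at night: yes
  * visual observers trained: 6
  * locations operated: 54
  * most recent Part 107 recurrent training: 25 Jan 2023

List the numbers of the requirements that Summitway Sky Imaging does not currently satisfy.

1. condition 'flies at night' holds; battery cycle review 55 days ago vs limit 60 → met
2. condition 'flies over people' does not hold → requirement n/a → met
3. certificated remote pilots 4 < 6 → not met
4. visual observers trained 6 ≥ 3 → met
5. condition 'flies beyond visual line of sight' does not hold → requirement n/a → met
6. Part 107 recurrent training 684 days ago vs limit 730 → met
7. aviation liability coverage $900,000 ≥ $825,000 → met
Not met: 3

3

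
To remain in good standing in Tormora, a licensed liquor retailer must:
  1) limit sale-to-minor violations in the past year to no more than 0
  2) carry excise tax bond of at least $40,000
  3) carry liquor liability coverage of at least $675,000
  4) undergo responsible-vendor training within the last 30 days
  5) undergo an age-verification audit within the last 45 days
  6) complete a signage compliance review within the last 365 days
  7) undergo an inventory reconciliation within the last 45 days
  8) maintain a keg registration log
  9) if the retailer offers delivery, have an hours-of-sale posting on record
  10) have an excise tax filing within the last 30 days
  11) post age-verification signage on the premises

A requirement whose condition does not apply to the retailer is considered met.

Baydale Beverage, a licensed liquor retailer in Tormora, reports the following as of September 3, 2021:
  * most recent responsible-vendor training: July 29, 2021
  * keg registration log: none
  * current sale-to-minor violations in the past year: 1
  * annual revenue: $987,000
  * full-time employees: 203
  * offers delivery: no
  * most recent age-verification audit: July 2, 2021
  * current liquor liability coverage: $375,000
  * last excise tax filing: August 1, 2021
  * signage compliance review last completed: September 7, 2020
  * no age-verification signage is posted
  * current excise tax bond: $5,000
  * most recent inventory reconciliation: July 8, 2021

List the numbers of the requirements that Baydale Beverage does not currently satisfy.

1. sale-to-minor violations in the past year 1 > 0 → not met
2. excise tax bond $5,000 < $40,000 → not met
3. liquor liability coverage $375,000 < $675,000 → not met
4. responsible-vendor training 36 days ago vs limit 30 → not met
5. age-verification audit 63 days ago vs limit 45 → not met
6. signage compliance review 361 days ago vs limit 365 → met
7. inventory reconciliation 57 days ago vs limit 45 → not met
8. keg registration log absent → not met
9. condition 'offers delivery' does not hold → requirement n/a → met
10. excise tax filing 33 days ago vs limit 30 → not met
11. age-verification signage absent → not met
Not met: 1, 2, 3, 4, 5, 7, 8, 10, 11

1, 2, 3, 4, 5, 7, 8, 10, 11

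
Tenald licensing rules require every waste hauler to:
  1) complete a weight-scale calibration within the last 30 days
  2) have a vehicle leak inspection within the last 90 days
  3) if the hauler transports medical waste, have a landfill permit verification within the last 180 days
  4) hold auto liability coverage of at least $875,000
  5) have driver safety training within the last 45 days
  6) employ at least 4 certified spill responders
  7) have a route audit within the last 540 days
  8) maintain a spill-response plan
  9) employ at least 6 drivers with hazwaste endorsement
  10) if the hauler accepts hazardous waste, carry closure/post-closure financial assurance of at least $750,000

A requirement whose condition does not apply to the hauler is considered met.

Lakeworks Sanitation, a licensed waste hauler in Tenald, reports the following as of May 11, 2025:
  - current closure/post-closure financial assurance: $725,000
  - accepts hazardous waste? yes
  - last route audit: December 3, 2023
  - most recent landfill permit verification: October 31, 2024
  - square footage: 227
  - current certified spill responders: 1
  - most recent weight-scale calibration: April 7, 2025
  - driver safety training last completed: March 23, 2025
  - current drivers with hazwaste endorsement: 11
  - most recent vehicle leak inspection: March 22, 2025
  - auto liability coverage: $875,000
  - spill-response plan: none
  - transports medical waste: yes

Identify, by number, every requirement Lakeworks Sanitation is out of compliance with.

1, 3, 5, 6, 8, 10

1. weight-scale calibration 34 days ago vs limit 30 → not met
2. vehicle leak inspection 50 days ago vs limit 90 → met
3. condition 'transports medical waste' holds; landfill permit verification 192 days ago vs limit 180 → not met
4. auto liability coverage $875,000 ≥ $875,000 → met
5. driver safety training 49 days ago vs limit 45 → not met
6. certified spill responders 1 < 4 → not met
7. route audit 525 days ago vs limit 540 → met
8. spill-response plan absent → not met
9. drivers with hazwaste endorsement 11 ≥ 6 → met
10. condition 'accepts hazardous waste' holds; closure/post-closure financial assurance $725,000 < $750,000 → not met
Not met: 1, 3, 5, 6, 8, 10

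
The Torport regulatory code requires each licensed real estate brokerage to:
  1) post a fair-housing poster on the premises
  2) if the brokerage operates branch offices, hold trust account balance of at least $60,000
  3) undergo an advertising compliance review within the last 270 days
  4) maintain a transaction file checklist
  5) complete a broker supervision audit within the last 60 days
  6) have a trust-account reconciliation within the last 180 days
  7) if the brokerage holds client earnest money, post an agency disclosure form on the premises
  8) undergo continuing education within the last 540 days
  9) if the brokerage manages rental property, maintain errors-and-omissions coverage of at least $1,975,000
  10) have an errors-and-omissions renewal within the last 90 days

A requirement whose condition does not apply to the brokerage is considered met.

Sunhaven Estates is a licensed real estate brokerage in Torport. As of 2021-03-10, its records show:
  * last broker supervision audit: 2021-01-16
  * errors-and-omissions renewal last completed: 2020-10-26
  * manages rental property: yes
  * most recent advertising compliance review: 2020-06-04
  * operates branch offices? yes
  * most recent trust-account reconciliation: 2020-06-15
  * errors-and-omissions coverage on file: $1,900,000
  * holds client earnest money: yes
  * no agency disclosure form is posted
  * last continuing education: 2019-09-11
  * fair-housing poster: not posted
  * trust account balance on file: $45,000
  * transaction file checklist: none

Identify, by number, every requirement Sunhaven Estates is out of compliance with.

1. fair-housing poster absent → not met
2. condition 'operates branch offices' holds; trust account balance $45,000 < $60,000 → not met
3. advertising compliance review 279 days ago vs limit 270 → not met
4. transaction file checklist absent → not met
5. broker supervision audit 53 days ago vs limit 60 → met
6. trust-account reconciliation 268 days ago vs limit 180 → not met
7. condition 'holds client earnest money' holds; agency disclosure form absent → not met
8. continuing education 546 days ago vs limit 540 → not met
9. condition 'manages rental property' holds; errors-and-omissions coverage $1,900,000 < $1,975,000 → not met
10. errors-and-omissions renewal 135 days ago vs limit 90 → not met
Not met: 1, 2, 3, 4, 6, 7, 8, 9, 10

1, 2, 3, 4, 6, 7, 8, 9, 10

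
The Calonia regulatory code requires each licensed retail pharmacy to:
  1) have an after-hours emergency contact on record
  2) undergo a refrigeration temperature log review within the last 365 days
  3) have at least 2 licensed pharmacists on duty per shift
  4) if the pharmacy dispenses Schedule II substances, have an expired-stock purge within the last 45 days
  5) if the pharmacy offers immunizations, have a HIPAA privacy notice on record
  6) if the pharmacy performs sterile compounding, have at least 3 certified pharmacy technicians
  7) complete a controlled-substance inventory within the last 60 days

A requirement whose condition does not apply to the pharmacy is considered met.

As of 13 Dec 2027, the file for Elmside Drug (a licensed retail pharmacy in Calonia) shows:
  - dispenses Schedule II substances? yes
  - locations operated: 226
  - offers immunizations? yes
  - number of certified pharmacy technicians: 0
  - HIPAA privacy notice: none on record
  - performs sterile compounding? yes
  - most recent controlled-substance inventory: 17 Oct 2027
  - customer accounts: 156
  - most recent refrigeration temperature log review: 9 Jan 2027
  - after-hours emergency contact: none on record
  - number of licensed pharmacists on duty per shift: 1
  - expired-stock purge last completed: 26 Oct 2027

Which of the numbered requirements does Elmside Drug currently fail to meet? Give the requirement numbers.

1, 3, 4, 5, 6

1. after-hours emergency contact absent → not met
2. refrigeration temperature log review 338 days ago vs limit 365 → met
3. licensed pharmacists on duty per shift 1 < 2 → not met
4. condition 'dispenses Schedule II substances' holds; expired-stock purge 48 days ago vs limit 45 → not met
5. condition 'offers immunizations' holds; HIPAA privacy notice absent → not met
6. condition 'performs sterile compounding' holds; certified pharmacy technicians 0 < 3 → not met
7. controlled-substance inventory 57 days ago vs limit 60 → met
Not met: 1, 3, 4, 5, 6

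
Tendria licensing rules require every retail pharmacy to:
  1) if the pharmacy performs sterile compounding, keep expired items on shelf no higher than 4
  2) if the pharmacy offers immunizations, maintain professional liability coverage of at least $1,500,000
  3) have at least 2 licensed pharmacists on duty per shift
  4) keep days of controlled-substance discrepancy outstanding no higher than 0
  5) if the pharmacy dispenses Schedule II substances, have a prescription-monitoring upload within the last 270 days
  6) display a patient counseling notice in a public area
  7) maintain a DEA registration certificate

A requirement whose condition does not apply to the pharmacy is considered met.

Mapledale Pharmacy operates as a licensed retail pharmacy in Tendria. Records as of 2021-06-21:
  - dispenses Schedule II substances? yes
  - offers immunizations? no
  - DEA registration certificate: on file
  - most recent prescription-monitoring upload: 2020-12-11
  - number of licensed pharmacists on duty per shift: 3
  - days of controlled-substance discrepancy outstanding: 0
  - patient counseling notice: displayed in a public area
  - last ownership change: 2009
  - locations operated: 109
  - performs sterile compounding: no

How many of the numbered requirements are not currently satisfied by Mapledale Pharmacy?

0

1. condition 'performs sterile compounding' does not hold → requirement n/a → met
2. condition 'offers immunizations' does not hold → requirement n/a → met
3. licensed pharmacists on duty per shift 3 ≥ 2 → met
4. days of controlled-substance discrepancy outstanding 0 ≤ 0 → met
5. condition 'dispenses Schedule II substances' holds; prescription-monitoring upload 192 days ago vs limit 270 → met
6. patient counseling notice present → met
7. DEA registration certificate present → met
Not met: 0 of 7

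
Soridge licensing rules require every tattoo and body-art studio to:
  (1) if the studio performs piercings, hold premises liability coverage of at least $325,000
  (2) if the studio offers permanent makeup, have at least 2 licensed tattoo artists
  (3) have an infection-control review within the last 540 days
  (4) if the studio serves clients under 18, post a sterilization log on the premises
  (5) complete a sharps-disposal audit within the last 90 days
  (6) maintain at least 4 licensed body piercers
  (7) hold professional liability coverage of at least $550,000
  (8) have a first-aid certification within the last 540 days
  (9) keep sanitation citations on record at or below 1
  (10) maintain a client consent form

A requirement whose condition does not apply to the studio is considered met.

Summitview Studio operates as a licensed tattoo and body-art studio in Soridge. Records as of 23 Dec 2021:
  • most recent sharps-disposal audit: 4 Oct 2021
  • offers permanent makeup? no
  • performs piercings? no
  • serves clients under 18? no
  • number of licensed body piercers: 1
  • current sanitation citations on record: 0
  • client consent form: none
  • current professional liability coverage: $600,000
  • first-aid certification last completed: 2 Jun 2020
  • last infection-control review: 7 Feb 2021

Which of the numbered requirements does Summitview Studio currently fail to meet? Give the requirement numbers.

1. condition 'performs piercings' does not hold → requirement n/a → met
2. condition 'offers permanent makeup' does not hold → requirement n/a → met
3. infection-control review 319 days ago vs limit 540 → met
4. condition 'serves clients under 18' does not hold → requirement n/a → met
5. sharps-disposal audit 80 days ago vs limit 90 → met
6. licensed body piercers 1 < 4 → not met
7. professional liability coverage $600,000 ≥ $550,000 → met
8. first-aid certification 569 days ago vs limit 540 → not met
9. sanitation citations on record 0 ≤ 1 → met
10. client consent form absent → not met
Not met: 6, 8, 10

6, 8, 10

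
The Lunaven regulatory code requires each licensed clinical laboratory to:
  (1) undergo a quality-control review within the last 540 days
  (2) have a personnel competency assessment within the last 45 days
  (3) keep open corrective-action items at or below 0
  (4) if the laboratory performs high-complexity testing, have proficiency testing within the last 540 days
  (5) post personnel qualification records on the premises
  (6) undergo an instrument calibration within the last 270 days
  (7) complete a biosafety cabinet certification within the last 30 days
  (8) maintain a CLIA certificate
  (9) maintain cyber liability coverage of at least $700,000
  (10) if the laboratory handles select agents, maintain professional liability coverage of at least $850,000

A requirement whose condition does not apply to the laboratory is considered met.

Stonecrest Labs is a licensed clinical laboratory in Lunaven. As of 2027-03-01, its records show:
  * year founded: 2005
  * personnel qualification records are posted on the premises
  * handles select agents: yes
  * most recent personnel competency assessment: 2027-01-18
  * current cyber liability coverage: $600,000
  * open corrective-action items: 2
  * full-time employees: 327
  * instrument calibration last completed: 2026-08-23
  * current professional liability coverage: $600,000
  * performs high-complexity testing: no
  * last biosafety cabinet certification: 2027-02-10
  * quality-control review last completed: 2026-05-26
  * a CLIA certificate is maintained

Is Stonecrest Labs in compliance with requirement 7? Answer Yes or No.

Yes

7. biosafety cabinet certification 19 days ago vs limit 30 → met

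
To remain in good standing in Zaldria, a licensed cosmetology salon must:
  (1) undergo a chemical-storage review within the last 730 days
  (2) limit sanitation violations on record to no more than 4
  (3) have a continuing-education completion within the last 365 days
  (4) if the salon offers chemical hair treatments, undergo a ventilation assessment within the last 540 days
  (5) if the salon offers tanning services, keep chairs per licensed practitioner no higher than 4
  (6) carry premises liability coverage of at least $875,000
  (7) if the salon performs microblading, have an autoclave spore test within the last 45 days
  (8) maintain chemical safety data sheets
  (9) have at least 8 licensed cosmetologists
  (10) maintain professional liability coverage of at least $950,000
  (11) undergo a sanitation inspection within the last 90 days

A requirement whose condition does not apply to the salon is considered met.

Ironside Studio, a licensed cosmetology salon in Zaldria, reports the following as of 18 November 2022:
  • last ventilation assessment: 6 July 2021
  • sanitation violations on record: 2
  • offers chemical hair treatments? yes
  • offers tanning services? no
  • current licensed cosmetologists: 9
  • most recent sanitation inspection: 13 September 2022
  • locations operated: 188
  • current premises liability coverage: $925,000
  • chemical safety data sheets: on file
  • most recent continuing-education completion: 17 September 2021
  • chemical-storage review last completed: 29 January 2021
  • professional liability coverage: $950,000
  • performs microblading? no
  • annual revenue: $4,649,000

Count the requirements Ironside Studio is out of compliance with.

1. chemical-storage review 658 days ago vs limit 730 → met
2. sanitation violations on record 2 ≤ 4 → met
3. continuing-education completion 427 days ago vs limit 365 → not met
4. condition 'offers chemical hair treatments' holds; ventilation assessment 500 days ago vs limit 540 → met
5. condition 'offers tanning services' does not hold → requirement n/a → met
6. premises liability coverage $925,000 ≥ $875,000 → met
7. condition 'performs microblading' does not hold → requirement n/a → met
8. chemical safety data sheets present → met
9. licensed cosmetologists 9 ≥ 8 → met
10. professional liability coverage $950,000 ≥ $950,000 → met
11. sanitation inspection 66 days ago vs limit 90 → met
Not met: 1 of 11

1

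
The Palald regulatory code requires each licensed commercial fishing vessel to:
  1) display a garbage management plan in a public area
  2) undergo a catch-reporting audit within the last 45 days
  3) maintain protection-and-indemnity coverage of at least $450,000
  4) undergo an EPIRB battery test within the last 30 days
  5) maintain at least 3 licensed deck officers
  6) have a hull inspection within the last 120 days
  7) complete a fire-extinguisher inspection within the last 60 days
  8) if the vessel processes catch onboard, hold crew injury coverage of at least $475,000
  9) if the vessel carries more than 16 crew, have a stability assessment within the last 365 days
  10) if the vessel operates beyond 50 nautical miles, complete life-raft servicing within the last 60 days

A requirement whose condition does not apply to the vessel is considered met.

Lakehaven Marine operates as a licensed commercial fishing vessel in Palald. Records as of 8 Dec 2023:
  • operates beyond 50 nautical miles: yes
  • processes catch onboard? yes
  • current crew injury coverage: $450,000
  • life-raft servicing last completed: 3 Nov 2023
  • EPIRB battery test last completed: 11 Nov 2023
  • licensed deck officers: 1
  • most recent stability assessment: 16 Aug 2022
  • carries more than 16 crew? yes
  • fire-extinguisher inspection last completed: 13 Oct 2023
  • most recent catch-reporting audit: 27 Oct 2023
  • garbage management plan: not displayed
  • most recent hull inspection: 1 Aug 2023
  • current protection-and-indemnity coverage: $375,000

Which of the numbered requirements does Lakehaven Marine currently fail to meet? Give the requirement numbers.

1. garbage management plan absent → not met
2. catch-reporting audit 42 days ago vs limit 45 → met
3. protection-and-indemnity coverage $375,000 < $450,000 → not met
4. EPIRB battery test 27 days ago vs limit 30 → met
5. licensed deck officers 1 < 3 → not met
6. hull inspection 129 days ago vs limit 120 → not met
7. fire-extinguisher inspection 56 days ago vs limit 60 → met
8. condition 'processes catch onboard' holds; crew injury coverage $450,000 < $475,000 → not met
9. condition 'carries more than 16 crew' holds; stability assessment 479 days ago vs limit 365 → not met
10. condition 'operates beyond 50 nautical miles' holds; life-raft servicing 35 days ago vs limit 60 → met
Not met: 1, 3, 5, 6, 8, 9

1, 3, 5, 6, 8, 9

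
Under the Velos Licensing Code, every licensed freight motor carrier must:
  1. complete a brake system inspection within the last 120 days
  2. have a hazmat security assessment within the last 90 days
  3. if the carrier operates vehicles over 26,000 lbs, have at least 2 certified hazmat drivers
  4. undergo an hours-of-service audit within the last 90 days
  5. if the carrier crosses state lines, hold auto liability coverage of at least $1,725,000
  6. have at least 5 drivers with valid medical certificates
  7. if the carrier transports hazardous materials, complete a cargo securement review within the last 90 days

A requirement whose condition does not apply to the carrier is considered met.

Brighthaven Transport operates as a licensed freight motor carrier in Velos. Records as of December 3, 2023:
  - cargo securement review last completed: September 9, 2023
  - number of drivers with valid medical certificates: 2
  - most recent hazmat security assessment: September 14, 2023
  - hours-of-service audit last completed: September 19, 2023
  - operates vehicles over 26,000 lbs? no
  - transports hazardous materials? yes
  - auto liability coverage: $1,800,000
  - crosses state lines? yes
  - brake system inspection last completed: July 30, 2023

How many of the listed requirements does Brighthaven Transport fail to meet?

2

1. brake system inspection 126 days ago vs limit 120 → not met
2. hazmat security assessment 80 days ago vs limit 90 → met
3. condition 'operates vehicles over 26,000 lbs' does not hold → requirement n/a → met
4. hours-of-service audit 75 days ago vs limit 90 → met
5. condition 'crosses state lines' holds; auto liability coverage $1,800,000 ≥ $1,725,000 → met
6. drivers with valid medical certificates 2 < 5 → not met
7. condition 'transports hazardous materials' holds; cargo securement review 85 days ago vs limit 90 → met
Not met: 2 of 7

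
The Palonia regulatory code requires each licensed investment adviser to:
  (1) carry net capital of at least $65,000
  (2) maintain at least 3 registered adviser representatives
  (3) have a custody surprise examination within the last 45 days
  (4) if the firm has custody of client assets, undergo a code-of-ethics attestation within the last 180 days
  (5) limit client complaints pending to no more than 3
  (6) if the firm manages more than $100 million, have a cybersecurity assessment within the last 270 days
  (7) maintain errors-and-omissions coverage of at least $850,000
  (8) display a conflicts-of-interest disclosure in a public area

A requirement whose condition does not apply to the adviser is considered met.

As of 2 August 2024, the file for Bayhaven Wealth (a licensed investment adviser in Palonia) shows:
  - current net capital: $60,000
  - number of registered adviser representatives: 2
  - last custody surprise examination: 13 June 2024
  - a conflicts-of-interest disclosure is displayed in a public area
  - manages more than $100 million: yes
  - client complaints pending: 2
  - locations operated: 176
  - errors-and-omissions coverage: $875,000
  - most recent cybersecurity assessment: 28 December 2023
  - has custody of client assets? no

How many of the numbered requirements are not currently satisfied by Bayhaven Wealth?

3

1. net capital $60,000 < $65,000 → not met
2. registered adviser representatives 2 < 3 → not met
3. custody surprise examination 50 days ago vs limit 45 → not met
4. condition 'has custody of client assets' does not hold → requirement n/a → met
5. client complaints pending 2 ≤ 3 → met
6. condition 'manages more than $100 million' holds; cybersecurity assessment 218 days ago vs limit 270 → met
7. errors-and-omissions coverage $875,000 ≥ $850,000 → met
8. conflicts-of-interest disclosure present → met
Not met: 3 of 8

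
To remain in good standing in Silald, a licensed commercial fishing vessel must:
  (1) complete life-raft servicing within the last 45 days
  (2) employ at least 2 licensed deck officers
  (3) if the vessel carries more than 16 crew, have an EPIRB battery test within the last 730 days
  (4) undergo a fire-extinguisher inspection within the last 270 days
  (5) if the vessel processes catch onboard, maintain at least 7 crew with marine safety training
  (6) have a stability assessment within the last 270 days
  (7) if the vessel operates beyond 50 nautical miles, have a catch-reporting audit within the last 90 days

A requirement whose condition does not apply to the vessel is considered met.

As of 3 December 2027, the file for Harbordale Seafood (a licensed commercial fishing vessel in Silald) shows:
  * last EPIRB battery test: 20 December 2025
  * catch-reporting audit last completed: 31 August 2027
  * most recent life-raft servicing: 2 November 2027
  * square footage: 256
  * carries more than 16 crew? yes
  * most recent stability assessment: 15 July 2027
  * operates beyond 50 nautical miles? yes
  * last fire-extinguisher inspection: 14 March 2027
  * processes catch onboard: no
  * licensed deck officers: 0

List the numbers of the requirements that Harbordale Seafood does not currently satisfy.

2, 7

1. life-raft servicing 31 days ago vs limit 45 → met
2. licensed deck officers 0 < 2 → not met
3. condition 'carries more than 16 crew' holds; EPIRB battery test 713 days ago vs limit 730 → met
4. fire-extinguisher inspection 264 days ago vs limit 270 → met
5. condition 'processes catch onboard' does not hold → requirement n/a → met
6. stability assessment 141 days ago vs limit 270 → met
7. condition 'operates beyond 50 nautical miles' holds; catch-reporting audit 94 days ago vs limit 90 → not met
Not met: 2, 7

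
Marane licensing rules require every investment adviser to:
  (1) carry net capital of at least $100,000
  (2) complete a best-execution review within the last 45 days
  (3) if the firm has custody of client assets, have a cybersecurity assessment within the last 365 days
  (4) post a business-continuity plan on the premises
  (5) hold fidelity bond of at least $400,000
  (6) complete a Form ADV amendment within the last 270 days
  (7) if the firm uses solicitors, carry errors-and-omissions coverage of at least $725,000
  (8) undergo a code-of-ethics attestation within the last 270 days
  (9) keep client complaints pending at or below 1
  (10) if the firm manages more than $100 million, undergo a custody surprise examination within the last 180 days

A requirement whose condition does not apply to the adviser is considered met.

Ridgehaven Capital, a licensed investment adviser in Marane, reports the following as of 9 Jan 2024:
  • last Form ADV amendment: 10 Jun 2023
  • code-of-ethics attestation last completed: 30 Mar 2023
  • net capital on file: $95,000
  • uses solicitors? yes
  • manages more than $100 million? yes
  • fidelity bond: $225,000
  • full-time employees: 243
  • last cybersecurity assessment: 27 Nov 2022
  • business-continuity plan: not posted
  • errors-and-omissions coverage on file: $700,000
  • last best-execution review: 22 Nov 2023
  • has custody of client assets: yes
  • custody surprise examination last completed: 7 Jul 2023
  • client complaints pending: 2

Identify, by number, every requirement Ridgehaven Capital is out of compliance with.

1. net capital $95,000 < $100,000 → not met
2. best-execution review 48 days ago vs limit 45 → not met
3. condition 'has custody of client assets' holds; cybersecurity assessment 408 days ago vs limit 365 → not met
4. business-continuity plan absent → not met
5. fidelity bond $225,000 < $400,000 → not met
6. Form ADV amendment 213 days ago vs limit 270 → met
7. condition 'uses solicitors' holds; errors-and-omissions coverage $700,000 < $725,000 → not met
8. code-of-ethics attestation 285 days ago vs limit 270 → not met
9. client complaints pending 2 > 1 → not met
10. condition 'manages more than $100 million' holds; custody surprise examination 186 days ago vs limit 180 → not met
Not met: 1, 2, 3, 4, 5, 7, 8, 9, 10

1, 2, 3, 4, 5, 7, 8, 9, 10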